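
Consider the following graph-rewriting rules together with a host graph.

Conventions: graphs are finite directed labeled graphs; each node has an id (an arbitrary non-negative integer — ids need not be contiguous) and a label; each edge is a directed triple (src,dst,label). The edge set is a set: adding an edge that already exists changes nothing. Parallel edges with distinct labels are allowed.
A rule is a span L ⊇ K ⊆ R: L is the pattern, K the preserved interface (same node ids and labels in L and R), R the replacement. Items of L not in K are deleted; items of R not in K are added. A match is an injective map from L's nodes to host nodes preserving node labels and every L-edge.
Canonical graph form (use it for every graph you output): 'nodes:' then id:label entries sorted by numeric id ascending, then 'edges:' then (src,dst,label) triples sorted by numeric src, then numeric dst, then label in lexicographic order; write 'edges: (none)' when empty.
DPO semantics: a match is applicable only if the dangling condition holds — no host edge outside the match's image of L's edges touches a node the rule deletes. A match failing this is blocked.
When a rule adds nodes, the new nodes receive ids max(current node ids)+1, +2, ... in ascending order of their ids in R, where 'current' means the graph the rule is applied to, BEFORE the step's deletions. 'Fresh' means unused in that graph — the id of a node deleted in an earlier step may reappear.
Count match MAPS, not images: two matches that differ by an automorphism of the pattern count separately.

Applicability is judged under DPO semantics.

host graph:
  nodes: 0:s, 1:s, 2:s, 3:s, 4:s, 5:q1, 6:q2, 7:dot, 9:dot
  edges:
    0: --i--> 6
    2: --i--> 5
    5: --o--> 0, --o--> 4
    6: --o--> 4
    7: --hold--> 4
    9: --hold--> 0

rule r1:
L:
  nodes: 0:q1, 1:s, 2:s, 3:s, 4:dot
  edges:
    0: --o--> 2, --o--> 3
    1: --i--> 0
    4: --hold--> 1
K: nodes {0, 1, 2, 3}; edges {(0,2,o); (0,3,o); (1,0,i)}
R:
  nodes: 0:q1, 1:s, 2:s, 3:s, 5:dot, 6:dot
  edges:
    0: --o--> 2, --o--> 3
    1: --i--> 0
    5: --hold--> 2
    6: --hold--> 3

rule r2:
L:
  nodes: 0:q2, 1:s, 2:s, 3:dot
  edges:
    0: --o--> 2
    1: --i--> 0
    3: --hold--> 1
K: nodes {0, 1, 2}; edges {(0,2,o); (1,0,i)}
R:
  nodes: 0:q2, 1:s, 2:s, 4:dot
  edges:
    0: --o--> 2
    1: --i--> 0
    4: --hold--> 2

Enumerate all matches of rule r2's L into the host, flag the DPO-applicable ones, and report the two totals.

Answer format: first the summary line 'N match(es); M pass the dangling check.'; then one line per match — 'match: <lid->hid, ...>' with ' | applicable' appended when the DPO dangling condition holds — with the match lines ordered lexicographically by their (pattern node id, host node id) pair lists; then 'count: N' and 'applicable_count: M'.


1 match(es); 1 pass the dangling check.
match: 0->6, 1->0, 2->4, 3->9 | applicable
count: 1
applicable_count: 1


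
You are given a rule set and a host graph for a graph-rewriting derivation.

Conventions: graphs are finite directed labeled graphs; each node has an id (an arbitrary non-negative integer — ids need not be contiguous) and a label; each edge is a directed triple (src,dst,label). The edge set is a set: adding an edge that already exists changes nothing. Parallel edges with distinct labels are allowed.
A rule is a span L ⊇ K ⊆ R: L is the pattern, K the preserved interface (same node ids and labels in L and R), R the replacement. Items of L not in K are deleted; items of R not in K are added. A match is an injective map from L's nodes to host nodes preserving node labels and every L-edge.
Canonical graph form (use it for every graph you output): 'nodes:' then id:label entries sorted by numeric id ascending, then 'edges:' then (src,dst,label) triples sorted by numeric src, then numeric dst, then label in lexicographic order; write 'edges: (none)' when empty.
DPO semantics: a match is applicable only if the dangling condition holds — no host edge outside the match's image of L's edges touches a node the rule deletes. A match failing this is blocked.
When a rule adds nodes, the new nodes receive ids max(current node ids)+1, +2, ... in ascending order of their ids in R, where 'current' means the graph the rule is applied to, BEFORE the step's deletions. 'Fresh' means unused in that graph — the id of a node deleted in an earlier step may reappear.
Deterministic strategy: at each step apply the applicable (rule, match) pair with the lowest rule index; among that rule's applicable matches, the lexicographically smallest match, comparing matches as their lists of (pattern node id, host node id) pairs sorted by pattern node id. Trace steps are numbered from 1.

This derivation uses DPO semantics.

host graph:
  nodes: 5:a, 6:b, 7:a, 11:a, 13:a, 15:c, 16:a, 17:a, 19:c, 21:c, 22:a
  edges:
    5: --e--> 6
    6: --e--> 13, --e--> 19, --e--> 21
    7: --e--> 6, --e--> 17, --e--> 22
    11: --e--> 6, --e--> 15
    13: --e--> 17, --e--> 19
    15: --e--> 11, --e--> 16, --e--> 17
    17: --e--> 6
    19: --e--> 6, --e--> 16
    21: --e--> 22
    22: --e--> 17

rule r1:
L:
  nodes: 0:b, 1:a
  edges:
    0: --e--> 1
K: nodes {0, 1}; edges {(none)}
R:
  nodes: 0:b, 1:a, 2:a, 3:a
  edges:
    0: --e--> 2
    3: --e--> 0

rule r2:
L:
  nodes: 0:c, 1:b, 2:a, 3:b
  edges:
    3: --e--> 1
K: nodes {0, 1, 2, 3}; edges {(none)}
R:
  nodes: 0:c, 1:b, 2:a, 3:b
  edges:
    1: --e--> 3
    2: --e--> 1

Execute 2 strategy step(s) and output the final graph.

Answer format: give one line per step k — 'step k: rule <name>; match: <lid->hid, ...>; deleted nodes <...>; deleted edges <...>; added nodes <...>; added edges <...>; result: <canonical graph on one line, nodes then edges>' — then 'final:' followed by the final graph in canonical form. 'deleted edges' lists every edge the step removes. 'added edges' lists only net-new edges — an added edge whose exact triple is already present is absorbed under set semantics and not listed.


step 1: rule r1; match: 0->6, 1->13; deleted nodes (none); deleted edges (6,13,e); added nodes 23, 24; added edges (6,23,e); (24,6,e); result: nodes: 5:a, 6:b, 7:a, 11:a, 13:a, 15:c, 16:a, 17:a, 19:c, 21:c, 22:a, 23:a, 24:a edges: (5,6,e); (6,19,e); (6,21,e); (6,23,e); (7,6,e); (7,17,e); (7,22,e); (11,6,e); (11,15,e); (13,17,e); (13,19,e); (15,11,e); (15,16,e); (15,17,e); (17,6,e); (19,6,e); (19,16,e); (21,22,e); (22,17,e); (24,6,e)
step 2: rule r1; match: 0->6, 1->23; deleted nodes (none); deleted edges (6,23,e); added nodes 25, 26; added edges (6,25,e); (26,6,e); result: nodes: 5:a, 6:b, 7:a, 11:a, 13:a, 15:c, 16:a, 17:a, 19:c, 21:c, 22:a, 23:a, 24:a, 25:a, 26:a edges: (5,6,e); (6,19,e); (6,21,e); (6,25,e); (7,6,e); (7,17,e); (7,22,e); (11,6,e); (11,15,e); (13,17,e); (13,19,e); (15,11,e); (15,16,e); (15,17,e); (17,6,e); (19,6,e); (19,16,e); (21,22,e); (22,17,e); (24,6,e); (26,6,e)
final:
nodes: 5:a, 6:b, 7:a, 11:a, 13:a, 15:c, 16:a, 17:a, 19:c, 21:c, 22:a, 23:a, 24:a, 25:a, 26:a
edges: (5,6,e); (6,19,e); (6,21,e); (6,25,e); (7,6,e); (7,17,e); (7,22,e); (11,6,e); (11,15,e); (13,17,e); (13,19,e); (15,11,e); (15,16,e); (15,17,e); (17,6,e); (19,6,e); (19,16,e); (21,22,e); (22,17,e); (24,6,e); (26,6,e)


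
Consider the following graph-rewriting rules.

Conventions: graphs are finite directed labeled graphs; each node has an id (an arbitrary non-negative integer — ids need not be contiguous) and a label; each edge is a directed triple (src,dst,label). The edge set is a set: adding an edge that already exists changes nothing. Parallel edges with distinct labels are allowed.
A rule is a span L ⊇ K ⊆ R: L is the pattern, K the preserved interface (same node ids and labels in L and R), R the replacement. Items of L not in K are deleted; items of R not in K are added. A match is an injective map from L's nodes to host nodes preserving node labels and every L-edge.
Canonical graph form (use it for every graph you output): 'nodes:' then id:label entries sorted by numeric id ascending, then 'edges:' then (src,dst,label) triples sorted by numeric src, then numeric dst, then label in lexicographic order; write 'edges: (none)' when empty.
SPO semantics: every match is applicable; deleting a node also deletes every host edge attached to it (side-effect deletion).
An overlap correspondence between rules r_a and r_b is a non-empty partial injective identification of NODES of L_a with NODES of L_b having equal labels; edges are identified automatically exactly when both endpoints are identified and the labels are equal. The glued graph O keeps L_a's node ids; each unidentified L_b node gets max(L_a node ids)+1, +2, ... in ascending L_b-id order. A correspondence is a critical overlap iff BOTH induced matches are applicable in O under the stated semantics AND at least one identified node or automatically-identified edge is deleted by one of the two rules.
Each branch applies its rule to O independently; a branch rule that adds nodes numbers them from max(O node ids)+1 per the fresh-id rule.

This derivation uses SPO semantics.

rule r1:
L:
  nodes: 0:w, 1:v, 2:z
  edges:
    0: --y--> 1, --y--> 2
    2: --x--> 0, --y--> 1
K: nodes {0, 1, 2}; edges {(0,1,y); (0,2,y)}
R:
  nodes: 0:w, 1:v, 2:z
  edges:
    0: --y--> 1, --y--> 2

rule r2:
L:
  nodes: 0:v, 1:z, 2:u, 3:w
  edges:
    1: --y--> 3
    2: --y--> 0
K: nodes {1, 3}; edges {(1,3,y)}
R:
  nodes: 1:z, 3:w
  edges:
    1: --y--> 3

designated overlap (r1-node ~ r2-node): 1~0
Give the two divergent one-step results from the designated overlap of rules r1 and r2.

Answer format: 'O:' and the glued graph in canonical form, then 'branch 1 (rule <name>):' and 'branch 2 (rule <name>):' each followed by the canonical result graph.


O:
nodes: 0:w, 1:v, 2:z, 3:z, 4:u, 5:w
edges: (0,1,y); (0,2,y); (2,0,x); (2,1,y); (3,5,y); (4,1,y)
branch 1 (rule r1):
nodes: 0:w, 1:v, 2:z, 3:z, 4:u, 5:w
edges: (0,1,y); (0,2,y); (3,5,y); (4,1,y)
branch 2 (rule r2):
nodes: 0:w, 2:z, 3:z, 5:w
edges: (0,2,y); (2,0,x); (3,5,y)


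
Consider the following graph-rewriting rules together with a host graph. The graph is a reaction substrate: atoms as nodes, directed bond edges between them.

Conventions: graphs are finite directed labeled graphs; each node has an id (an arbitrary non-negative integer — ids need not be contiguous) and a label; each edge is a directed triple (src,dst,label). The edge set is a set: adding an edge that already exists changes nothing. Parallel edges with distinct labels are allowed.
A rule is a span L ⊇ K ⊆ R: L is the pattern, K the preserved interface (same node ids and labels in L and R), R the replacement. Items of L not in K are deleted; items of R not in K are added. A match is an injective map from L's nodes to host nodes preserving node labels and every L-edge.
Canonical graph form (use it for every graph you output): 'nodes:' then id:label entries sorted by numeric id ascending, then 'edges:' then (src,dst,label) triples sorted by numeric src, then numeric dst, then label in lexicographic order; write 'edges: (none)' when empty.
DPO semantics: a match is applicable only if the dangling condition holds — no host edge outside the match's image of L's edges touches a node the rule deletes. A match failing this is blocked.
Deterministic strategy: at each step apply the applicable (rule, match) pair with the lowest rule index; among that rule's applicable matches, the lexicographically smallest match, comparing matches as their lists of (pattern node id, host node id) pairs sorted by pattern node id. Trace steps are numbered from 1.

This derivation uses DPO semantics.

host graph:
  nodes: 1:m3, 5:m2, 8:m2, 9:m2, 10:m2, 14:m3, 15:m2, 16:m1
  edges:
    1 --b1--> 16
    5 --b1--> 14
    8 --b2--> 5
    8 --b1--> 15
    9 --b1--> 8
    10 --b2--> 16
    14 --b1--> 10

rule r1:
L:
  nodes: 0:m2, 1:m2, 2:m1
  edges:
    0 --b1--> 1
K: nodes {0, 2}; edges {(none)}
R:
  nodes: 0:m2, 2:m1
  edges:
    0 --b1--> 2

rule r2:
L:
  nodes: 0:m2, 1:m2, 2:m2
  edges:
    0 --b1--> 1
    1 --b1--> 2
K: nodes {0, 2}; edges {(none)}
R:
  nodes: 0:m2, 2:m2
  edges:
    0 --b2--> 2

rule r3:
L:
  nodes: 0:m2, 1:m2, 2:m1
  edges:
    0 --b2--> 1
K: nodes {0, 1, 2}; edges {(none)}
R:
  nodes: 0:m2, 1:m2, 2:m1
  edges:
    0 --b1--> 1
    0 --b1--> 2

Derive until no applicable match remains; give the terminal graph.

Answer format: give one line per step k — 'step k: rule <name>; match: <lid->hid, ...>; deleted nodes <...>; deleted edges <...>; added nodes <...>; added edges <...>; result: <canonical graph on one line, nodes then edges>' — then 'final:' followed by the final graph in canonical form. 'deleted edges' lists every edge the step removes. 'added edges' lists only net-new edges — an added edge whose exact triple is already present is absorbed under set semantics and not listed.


step 1: rule r1; match: 0->8, 1->15, 2->16; deleted nodes 15; deleted edges (8,15,b1); added nodes (none); added edges (8,16,b1); result: nodes: 1:m3, 5:m2, 8:m2, 9:m2, 10:m2, 14:m3, 16:m1 edges: (1,16,b1); (5,14,b1); (8,5,b2); (8,16,b1); (9,8,b1); (10,16,b2); (14,10,b1)
step 2: rule r3; match: 0->8, 1->5, 2->16; deleted nodes (none); deleted edges (8,5,b2); added nodes (none); added edges (8,5,b1); result: nodes: 1:m3, 5:m2, 8:m2, 9:m2, 10:m2, 14:m3, 16:m1 edges: (1,16,b1); (5,14,b1); (8,5,b1); (8,16,b1); (9,8,b1); (10,16,b2); (14,10,b1)
final:
nodes: 1:m3, 5:m2, 8:m2, 9:m2, 10:m2, 14:m3, 16:m1
edges: (1,16,b1); (5,14,b1); (8,5,b1); (8,16,b1); (9,8,b1); (10,16,b2); (14,10,b1)


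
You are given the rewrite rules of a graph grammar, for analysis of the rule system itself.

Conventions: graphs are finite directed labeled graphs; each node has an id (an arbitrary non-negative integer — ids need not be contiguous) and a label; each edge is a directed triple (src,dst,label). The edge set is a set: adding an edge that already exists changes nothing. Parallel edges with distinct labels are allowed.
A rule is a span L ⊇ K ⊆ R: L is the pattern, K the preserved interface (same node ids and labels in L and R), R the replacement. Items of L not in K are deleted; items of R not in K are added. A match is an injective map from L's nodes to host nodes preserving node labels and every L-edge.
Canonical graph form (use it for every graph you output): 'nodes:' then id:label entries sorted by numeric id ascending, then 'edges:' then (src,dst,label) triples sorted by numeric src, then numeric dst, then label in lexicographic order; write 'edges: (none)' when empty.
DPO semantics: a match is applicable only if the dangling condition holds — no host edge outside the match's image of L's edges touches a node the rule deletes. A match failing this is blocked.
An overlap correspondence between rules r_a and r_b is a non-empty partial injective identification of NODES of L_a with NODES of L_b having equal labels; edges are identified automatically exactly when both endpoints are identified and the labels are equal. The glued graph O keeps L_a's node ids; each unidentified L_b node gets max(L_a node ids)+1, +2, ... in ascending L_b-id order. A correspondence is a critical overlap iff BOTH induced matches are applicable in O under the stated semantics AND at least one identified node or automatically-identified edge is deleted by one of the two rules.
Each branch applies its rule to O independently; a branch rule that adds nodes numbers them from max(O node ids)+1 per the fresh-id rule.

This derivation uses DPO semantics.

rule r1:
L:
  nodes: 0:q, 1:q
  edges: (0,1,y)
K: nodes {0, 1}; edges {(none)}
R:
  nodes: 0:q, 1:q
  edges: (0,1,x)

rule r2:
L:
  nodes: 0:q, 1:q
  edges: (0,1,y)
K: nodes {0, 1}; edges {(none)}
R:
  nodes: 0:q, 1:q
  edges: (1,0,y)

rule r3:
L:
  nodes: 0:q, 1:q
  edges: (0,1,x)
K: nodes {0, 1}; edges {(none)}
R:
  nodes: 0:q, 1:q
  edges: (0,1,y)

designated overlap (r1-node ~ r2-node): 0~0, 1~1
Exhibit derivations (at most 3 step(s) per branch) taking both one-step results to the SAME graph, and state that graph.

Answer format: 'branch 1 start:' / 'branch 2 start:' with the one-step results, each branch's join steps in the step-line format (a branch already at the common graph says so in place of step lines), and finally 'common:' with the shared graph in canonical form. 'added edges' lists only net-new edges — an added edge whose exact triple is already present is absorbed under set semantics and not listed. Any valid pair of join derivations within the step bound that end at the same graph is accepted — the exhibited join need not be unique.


branch 1 start:
nodes: 0:q, 1:q
edges: (0,1,x)
branch 2 start:
nodes: 0:q, 1:q
edges: (1,0,y)
branch 1 step 1: rule r3; match: 0->0, 1->1; deleted nodes (none); deleted edges (0,1,x); added nodes (none); added edges (0,1,y); result: nodes: 0:q, 1:q edges: (0,1,y)
branch 2 step 1: rule r2; match: 0->1, 1->0; deleted nodes (none); deleted edges (1,0,y); added nodes (none); added edges (0,1,y); result: nodes: 0:q, 1:q edges: (0,1,y)
common:
nodes: 0:q, 1:q
edges: (0,1,y)


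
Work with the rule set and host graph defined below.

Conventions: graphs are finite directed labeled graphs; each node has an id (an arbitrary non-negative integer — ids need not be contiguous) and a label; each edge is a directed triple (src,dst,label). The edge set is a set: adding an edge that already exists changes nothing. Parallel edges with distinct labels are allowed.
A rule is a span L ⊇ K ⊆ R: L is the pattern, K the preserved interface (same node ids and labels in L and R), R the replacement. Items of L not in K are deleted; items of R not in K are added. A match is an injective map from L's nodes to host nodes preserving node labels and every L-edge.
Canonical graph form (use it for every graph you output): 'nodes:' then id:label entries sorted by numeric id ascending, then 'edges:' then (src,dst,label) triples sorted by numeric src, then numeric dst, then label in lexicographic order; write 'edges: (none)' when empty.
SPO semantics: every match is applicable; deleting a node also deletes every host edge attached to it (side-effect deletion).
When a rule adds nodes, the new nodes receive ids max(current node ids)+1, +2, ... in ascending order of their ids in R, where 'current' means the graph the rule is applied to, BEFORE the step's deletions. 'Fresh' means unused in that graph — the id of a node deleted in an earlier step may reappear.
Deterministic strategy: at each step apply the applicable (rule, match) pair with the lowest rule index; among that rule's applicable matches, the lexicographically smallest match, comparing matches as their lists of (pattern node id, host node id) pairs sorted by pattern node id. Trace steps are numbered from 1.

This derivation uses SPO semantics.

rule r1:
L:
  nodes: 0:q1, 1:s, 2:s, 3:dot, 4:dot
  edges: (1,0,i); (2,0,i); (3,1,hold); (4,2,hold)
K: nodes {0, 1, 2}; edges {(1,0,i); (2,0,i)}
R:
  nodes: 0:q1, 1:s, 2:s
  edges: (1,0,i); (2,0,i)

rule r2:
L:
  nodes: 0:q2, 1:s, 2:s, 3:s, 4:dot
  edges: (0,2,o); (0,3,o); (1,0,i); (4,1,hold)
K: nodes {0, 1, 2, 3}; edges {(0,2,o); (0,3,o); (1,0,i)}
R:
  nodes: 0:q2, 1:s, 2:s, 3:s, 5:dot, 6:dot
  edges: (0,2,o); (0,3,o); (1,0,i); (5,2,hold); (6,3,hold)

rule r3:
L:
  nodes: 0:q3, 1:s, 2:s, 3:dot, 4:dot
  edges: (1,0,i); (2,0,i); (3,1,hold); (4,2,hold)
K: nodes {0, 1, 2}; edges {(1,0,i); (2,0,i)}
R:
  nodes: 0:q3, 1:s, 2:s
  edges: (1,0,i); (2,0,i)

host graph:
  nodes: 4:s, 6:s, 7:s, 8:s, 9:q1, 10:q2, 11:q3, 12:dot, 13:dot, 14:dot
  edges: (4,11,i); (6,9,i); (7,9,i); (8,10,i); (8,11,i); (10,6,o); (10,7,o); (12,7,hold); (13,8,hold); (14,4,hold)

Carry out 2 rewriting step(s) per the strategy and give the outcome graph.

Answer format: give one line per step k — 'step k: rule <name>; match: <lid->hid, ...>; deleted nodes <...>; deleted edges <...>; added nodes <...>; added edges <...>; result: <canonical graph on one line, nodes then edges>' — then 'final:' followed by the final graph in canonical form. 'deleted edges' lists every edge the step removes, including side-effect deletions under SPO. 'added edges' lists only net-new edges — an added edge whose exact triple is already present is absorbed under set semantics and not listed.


step 1: rule r2; match: 0->10, 1->8, 2->6, 3->7, 4->13; deleted nodes 13; deleted edges (13,8,hold); added nodes 15, 16; added edges (15,6,hold); (16,7,hold); result: nodes: 4:s, 6:s, 7:s, 8:s, 9:q1, 10:q2, 11:q3, 12:dot, 14:dot, 15:dot, 16:dot edges: (4,11,i); (6,9,i); (7,9,i); (8,10,i); (8,11,i); (10,6,o); (10,7,o); (12,7,hold); (14,4,hold); (15,6,hold); (16,7,hold)
step 2: rule r1; match: 0->9, 1->6, 2->7, 3->15, 4->12; deleted nodes 12, 15; deleted edges (12,7,hold); (15,6,hold); added nodes (none); added edges (none); result: nodes: 4:s, 6:s, 7:s, 8:s, 9:q1, 10:q2, 11:q3, 14:dot, 16:dot edges: (4,11,i); (6,9,i); (7,9,i); (8,10,i); (8,11,i); (10,6,o); (10,7,o); (14,4,hold); (16,7,hold)
final:
nodes: 4:s, 6:s, 7:s, 8:s, 9:q1, 10:q2, 11:q3, 14:dot, 16:dot
edges: (4,11,i); (6,9,i); (7,9,i); (8,10,i); (8,11,i); (10,6,o); (10,7,o); (14,4,hold); (16,7,hold)


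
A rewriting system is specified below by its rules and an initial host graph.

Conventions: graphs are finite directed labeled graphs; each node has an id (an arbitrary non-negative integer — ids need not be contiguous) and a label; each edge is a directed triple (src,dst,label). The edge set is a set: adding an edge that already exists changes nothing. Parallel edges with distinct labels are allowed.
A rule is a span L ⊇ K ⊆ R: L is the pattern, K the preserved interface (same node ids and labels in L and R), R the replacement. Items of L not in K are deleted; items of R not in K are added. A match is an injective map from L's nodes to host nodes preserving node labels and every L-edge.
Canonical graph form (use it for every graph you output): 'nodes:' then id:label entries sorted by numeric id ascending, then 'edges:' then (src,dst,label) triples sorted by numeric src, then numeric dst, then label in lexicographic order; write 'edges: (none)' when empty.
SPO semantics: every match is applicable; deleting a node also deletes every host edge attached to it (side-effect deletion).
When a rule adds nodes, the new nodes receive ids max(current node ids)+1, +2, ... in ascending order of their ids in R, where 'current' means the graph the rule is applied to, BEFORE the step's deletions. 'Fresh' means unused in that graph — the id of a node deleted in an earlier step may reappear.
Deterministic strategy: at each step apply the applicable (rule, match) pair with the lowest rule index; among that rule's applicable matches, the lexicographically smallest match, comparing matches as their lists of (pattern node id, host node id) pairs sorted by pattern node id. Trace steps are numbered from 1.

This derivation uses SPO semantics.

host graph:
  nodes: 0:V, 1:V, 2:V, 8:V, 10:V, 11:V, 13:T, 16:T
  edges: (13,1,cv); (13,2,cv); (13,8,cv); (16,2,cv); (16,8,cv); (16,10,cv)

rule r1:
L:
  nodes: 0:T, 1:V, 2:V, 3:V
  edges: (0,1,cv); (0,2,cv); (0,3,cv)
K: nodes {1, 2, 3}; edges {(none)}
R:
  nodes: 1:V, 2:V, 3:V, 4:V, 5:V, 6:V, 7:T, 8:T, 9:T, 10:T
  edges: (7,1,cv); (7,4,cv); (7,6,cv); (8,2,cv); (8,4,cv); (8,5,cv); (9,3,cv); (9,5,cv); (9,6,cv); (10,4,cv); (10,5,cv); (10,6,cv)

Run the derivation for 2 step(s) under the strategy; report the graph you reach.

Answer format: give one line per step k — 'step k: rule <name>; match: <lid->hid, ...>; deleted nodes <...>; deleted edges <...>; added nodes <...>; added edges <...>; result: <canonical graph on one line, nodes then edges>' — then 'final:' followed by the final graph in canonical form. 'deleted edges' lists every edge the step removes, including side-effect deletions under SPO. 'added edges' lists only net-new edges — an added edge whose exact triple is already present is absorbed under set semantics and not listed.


step 1: rule r1; match: 0->13, 1->1, 2->2, 3->8; deleted nodes 13; deleted edges (13,1,cv); (13,2,cv); (13,8,cv); added nodes 17, 18, 19, 20, 21, 22, 23; added edges (20,1,cv); (20,17,cv); (20,19,cv); (21,2,cv); (21,17,cv); (21,18,cv); (22,8,cv); (22,18,cv); (22,19,cv); (23,17,cv); (23,18,cv); (23,19,cv); result: nodes: 0:V, 1:V, 2:V, 8:V, 10:V, 11:V, 16:T, 17:V, 18:V, 19:V, 20:T, 21:T, 22:T, 23:T edges: (16,2,cv); (16,8,cv); (16,10,cv); (20,1,cv); (20,17,cv); (20,19,cv); (21,2,cv); (21,17,cv); (21,18,cv); (22,8,cv); (22,18,cv); (22,19,cv); (23,17,cv); (23,18,cv); (23,19,cv)
step 2: rule r1; match: 0->16, 1->2, 2->8, 3->10; deleted nodes 16; deleted edges (16,2,cv); (16,8,cv); (16,10,cv); added nodes 24, 25, 26, 27, 28, 29, 30; added edges (27,2,cv); (27,24,cv); (27,26,cv); (28,8,cv); (28,24,cv); (28,25,cv); (29,10,cv); (29,25,cv); (29,26,cv); (30,24,cv); (30,25,cv); (30,26,cv); result: nodes: 0:V, 1:V, 2:V, 8:V, 10:V, 11:V, 17:V, 18:V, 19:V, 20:T, 21:T, 22:T, 23:T, 24:V, 25:V, 26:V, 27:T, 28:T, 29:T, 30:T edges: (20,1,cv); (20,17,cv); (20,19,cv); (21,2,cv); (21,17,cv); (21,18,cv); (22,8,cv); (22,18,cv); (22,19,cv); (23,17,cv); (23,18,cv); (23,19,cv); (27,2,cv); (27,24,cv); (27,26,cv); (28,8,cv); (28,24,cv); (28,25,cv); (29,10,cv); (29,25,cv); (29,26,cv); (30,24,cv); (30,25,cv); (30,26,cv)
final:
nodes: 0:V, 1:V, 2:V, 8:V, 10:V, 11:V, 17:V, 18:V, 19:V, 20:T, 21:T, 22:T, 23:T, 24:V, 25:V, 26:V, 27:T, 28:T, 29:T, 30:T
edges: (20,1,cv); (20,17,cv); (20,19,cv); (21,2,cv); (21,17,cv); (21,18,cv); (22,8,cv); (22,18,cv); (22,19,cv); (23,17,cv); (23,18,cv); (23,19,cv); (27,2,cv); (27,24,cv); (27,26,cv); (28,8,cv); (28,24,cv); (28,25,cv); (29,10,cv); (29,25,cv); (29,26,cv); (30,24,cv); (30,25,cv); (30,26,cv)


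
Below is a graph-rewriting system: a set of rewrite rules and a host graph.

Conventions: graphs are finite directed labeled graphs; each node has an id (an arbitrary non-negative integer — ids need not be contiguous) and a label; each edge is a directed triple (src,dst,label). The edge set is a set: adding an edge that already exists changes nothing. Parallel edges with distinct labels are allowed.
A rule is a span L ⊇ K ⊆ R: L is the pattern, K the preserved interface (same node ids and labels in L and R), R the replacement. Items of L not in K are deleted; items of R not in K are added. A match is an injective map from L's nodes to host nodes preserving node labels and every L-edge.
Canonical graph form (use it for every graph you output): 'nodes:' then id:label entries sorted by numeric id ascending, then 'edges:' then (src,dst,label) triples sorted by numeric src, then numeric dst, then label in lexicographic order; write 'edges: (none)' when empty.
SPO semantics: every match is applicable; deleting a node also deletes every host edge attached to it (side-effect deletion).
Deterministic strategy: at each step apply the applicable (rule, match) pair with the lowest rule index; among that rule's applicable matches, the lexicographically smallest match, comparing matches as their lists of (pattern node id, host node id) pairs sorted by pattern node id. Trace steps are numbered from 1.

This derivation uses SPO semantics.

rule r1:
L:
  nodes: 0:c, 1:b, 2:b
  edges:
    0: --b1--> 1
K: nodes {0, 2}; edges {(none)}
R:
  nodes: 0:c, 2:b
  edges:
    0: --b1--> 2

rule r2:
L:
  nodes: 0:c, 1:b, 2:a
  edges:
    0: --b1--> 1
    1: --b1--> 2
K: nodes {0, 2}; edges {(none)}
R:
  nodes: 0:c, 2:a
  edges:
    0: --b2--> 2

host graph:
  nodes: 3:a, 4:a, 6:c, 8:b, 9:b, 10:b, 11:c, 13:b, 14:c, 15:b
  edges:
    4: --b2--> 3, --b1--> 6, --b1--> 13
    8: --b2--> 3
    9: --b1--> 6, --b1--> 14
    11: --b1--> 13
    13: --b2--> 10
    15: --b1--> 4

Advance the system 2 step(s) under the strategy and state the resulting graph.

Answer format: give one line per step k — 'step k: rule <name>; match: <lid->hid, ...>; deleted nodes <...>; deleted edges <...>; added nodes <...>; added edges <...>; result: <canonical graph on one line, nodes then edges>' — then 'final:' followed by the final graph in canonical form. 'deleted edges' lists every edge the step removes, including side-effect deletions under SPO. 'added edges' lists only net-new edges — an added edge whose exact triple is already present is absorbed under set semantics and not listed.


step 1: rule r1; match: 0->11, 1->13, 2->8; deleted nodes 13; deleted edges (4,13,b1); (11,13,b1); (13,10,b2); added nodes (none); added edges (11,8,b1); result: nodes: 3:a, 4:a, 6:c, 8:b, 9:b, 10:b, 11:c, 14:c, 15:b edges: (4,3,b2); (4,6,b1); (8,3,b2); (9,6,b1); (9,14,b1); (11,8,b1); (15,4,b1)
step 2: rule r1; match: 0->11, 1->8, 2->9; deleted nodes 8; deleted edges (8,3,b2); (11,8,b1); added nodes (none); added edges (11,9,b1); result: nodes: 3:a, 4:a, 6:c, 9:b, 10:b, 11:c, 14:c, 15:b edges: (4,3,b2); (4,6,b1); (9,6,b1); (9,14,b1); (11,9,b1); (15,4,b1)
final:
nodes: 3:a, 4:a, 6:c, 9:b, 10:b, 11:c, 14:c, 15:b
edges: (4,3,b2); (4,6,b1); (9,6,b1); (9,14,b1); (11,9,b1); (15,4,b1)


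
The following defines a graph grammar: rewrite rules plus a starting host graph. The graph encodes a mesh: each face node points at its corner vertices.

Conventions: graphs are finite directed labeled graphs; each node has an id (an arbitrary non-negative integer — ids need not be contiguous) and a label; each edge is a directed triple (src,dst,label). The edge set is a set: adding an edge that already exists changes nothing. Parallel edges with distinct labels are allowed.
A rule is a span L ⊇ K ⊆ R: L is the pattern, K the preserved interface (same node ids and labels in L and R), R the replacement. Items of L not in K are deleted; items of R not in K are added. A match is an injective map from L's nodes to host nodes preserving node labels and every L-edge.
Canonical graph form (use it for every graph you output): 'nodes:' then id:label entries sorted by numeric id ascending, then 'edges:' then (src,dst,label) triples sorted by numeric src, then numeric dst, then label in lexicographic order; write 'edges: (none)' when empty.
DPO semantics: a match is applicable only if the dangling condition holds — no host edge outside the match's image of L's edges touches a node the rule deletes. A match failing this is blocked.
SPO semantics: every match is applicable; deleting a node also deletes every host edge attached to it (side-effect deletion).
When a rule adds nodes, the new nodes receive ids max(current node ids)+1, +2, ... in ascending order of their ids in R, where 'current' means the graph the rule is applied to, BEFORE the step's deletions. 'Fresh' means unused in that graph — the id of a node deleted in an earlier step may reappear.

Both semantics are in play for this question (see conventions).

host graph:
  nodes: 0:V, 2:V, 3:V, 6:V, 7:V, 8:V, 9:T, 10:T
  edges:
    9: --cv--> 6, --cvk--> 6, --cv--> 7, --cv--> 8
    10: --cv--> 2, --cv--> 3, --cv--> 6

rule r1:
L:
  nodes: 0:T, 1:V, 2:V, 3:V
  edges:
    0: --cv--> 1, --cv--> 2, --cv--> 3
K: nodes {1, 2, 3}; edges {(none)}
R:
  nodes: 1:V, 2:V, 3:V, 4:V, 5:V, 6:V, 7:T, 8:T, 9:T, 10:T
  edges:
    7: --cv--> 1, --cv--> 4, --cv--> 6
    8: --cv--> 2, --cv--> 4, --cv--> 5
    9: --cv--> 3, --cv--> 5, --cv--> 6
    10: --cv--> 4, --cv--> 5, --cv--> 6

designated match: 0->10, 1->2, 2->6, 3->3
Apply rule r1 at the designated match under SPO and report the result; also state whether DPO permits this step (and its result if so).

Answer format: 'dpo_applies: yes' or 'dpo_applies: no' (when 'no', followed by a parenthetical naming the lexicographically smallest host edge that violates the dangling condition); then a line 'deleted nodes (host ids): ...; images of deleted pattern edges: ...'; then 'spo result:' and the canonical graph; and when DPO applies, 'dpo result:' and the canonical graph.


dpo_applies: yes
deleted nodes (host ids): 10; images of deleted pattern edges: (10,2,cv); (10,3,cv); (10,6,cv)
spo result:
nodes: 0:V, 2:V, 3:V, 6:V, 7:V, 8:V, 9:T, 11:V, 12:V, 13:V, 14:T, 15:T, 16:T, 17:T
edges: (9,6,cv); (9,6,cvk); (9,7,cv); (9,8,cv); (14,2,cv); (14,11,cv); (14,13,cv); (15,6,cv); (15,11,cv); (15,12,cv); (16,3,cv); (16,12,cv); (16,13,cv); (17,11,cv); (17,12,cv); (17,13,cv)
dpo result:
nodes: 0:V, 2:V, 3:V, 6:V, 7:V, 8:V, 9:T, 11:V, 12:V, 13:V, 14:T, 15:T, 16:T, 17:T
edges: (9,6,cv); (9,6,cvk); (9,7,cv); (9,8,cv); (14,2,cv); (14,11,cv); (14,13,cv); (15,6,cv); (15,11,cv); (15,12,cv); (16,3,cv); (16,12,cv); (16,13,cv); (17,11,cv); (17,12,cv); (17,13,cv)


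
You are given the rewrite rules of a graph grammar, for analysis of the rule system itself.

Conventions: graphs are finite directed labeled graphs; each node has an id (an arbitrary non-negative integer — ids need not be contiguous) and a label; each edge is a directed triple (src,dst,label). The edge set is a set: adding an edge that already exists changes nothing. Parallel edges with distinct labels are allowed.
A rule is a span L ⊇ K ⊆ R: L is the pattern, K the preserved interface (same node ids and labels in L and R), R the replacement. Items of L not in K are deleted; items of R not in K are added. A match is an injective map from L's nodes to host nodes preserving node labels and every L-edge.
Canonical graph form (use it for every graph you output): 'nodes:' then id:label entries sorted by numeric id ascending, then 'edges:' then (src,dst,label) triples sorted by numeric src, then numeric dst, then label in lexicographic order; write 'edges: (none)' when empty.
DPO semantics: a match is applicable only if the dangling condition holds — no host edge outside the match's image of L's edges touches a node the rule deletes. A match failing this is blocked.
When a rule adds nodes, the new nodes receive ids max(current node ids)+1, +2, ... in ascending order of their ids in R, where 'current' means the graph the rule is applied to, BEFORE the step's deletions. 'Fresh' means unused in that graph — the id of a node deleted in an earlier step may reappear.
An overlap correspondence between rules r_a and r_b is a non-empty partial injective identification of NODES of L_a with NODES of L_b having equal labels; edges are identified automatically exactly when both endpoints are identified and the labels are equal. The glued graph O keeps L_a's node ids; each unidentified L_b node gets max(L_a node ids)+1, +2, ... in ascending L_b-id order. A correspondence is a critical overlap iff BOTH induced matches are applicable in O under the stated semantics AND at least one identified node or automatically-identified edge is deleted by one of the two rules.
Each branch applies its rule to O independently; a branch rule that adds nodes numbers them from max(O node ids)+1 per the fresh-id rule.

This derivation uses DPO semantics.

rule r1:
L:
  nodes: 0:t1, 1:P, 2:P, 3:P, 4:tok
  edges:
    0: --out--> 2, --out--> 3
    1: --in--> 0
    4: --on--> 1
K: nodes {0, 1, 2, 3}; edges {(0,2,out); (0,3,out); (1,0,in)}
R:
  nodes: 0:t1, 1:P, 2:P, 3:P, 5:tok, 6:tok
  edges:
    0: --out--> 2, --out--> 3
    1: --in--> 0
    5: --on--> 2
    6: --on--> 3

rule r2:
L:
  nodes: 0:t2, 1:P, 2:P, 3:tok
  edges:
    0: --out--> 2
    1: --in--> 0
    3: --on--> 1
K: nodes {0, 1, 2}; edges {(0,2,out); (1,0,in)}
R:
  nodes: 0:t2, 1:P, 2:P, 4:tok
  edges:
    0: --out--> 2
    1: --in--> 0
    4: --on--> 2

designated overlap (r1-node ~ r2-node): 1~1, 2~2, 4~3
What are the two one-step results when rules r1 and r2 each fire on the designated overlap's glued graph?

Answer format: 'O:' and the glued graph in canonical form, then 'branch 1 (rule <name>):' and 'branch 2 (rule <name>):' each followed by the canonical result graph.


O:
nodes: 0:t1, 1:P, 2:P, 3:P, 4:tok, 5:t2
edges: (0,2,out); (0,3,out); (1,0,in); (1,5,in); (4,1,on); (5,2,out)
branch 1 (rule r1):
nodes: 0:t1, 1:P, 2:P, 3:P, 5:t2, 6:tok, 7:tok
edges: (0,2,out); (0,3,out); (1,0,in); (1,5,in); (5,2,out); (6,2,on); (7,3,on)
branch 2 (rule r2):
nodes: 0:t1, 1:P, 2:P, 3:P, 5:t2, 6:tok
edges: (0,2,out); (0,3,out); (1,0,in); (1,5,in); (5,2,out); (6,2,on)


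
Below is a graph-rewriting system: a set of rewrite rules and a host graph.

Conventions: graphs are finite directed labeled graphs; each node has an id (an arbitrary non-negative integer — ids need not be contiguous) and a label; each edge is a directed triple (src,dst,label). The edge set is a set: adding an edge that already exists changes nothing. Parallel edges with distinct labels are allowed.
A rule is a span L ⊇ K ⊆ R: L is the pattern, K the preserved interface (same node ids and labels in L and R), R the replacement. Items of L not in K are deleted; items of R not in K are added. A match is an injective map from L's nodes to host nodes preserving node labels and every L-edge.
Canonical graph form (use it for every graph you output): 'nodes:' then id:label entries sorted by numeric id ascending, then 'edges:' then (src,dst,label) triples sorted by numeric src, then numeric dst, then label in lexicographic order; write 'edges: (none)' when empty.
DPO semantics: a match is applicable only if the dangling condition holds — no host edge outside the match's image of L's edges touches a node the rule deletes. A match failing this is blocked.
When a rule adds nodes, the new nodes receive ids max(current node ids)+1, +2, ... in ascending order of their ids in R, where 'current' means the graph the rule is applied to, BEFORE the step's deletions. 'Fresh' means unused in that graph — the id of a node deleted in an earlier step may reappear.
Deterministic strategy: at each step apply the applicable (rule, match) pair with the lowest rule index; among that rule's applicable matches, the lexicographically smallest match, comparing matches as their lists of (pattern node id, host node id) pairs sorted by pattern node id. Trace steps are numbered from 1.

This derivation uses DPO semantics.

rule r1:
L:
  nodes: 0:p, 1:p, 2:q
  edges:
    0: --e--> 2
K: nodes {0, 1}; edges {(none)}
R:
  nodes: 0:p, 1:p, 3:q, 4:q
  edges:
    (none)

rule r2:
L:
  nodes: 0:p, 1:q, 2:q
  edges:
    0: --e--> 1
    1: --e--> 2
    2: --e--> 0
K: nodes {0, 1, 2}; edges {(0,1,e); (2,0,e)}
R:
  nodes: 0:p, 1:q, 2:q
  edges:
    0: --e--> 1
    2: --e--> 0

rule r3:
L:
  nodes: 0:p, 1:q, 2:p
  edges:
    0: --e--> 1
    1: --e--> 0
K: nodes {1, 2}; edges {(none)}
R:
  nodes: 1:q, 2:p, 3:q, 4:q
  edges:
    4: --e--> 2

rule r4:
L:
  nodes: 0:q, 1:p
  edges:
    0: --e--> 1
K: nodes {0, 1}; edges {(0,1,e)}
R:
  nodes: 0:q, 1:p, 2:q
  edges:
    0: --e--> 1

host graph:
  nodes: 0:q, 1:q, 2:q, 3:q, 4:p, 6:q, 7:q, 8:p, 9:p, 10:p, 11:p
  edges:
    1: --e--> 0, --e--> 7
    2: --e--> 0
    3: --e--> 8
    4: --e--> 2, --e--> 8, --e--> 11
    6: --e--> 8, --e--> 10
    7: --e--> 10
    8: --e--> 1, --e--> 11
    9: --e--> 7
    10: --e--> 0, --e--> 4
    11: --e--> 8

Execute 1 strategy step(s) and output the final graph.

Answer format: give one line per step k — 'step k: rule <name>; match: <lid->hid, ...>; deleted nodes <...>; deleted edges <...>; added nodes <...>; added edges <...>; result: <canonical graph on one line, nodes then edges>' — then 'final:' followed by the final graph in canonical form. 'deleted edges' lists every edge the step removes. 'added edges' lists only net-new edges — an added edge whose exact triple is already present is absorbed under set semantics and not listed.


step 1: rule r4; match: 0->3, 1->8; deleted nodes (none); deleted edges (none); added nodes 12; added edges (none); result: nodes: 0:q, 1:q, 2:q, 3:q, 4:p, 6:q, 7:q, 8:p, 9:p, 10:p, 11:p, 12:q edges: (1,0,e); (1,7,e); (2,0,e); (3,8,e); (4,2,e); (4,8,e); (4,11,e); (6,8,e); (6,10,e); (7,10,e); (8,1,e); (8,11,e); (9,7,e); (10,0,e); (10,4,e); (11,8,e)
final:
nodes: 0:q, 1:q, 2:q, 3:q, 4:p, 6:q, 7:q, 8:p, 9:p, 10:p, 11:p, 12:q
edges: (1,0,e); (1,7,e); (2,0,e); (3,8,e); (4,2,e); (4,8,e); (4,11,e); (6,8,e); (6,10,e); (7,10,e); (8,1,e); (8,11,e); (9,7,e); (10,0,e); (10,4,e); (11,8,e)


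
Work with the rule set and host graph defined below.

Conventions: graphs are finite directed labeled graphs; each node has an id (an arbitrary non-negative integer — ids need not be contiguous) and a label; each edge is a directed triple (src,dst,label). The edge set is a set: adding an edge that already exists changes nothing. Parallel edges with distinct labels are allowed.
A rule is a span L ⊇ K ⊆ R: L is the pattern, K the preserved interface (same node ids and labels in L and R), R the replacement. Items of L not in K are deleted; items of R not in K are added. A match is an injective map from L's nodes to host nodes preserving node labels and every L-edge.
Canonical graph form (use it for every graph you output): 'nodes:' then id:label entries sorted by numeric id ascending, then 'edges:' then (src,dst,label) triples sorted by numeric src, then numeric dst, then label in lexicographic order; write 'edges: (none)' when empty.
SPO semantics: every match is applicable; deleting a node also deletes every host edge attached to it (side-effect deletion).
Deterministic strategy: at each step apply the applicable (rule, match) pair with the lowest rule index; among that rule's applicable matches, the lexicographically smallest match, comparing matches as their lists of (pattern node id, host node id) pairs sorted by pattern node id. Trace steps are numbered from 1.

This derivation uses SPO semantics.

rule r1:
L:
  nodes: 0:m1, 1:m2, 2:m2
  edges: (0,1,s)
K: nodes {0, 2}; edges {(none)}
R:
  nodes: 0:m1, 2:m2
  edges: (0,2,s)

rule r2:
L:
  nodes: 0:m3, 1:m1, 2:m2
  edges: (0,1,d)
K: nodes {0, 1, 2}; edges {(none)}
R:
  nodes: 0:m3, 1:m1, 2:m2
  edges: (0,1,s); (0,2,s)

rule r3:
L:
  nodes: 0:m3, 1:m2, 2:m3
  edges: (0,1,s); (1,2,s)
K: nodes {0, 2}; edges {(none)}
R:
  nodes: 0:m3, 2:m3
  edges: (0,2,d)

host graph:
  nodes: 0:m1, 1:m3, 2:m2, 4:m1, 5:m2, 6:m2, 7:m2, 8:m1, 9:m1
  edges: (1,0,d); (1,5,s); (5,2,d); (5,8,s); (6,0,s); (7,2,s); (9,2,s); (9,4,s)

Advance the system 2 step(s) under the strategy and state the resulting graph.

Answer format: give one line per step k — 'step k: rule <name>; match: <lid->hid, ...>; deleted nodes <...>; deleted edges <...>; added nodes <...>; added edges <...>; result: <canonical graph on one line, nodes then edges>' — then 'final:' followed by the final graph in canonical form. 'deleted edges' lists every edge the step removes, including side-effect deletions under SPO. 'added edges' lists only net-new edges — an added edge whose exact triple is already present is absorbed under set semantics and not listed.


step 1: rule r1; match: 0->9, 1->2, 2->5; deleted nodes 2; deleted edges (5,2,d); (7,2,s); (9,2,s); added nodes (none); added edges (9,5,s); result: nodes: 0:m1, 1:m3, 4:m1, 5:m2, 6:m2, 7:m2, 8:m1, 9:m1 edges: (1,0,d); (1,5,s); (5,8,s); (6,0,s); (9,4,s); (9,5,s)
step 2: rule r1; match: 0->9, 1->5, 2->6; deleted nodes 5; deleted edges (1,5,s); (5,8,s); (9,5,s); added nodes (none); added edges (9,6,s); result: nodes: 0:m1, 1:m3, 4:m1, 6:m2, 7:m2, 8:m1, 9:m1 edges: (1,0,d); (6,0,s); (9,4,s); (9,6,s)
final:
nodes: 0:m1, 1:m3, 4:m1, 6:m2, 7:m2, 8:m1, 9:m1
edges: (1,0,d); (6,0,s); (9,4,s); (9,6,s)
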